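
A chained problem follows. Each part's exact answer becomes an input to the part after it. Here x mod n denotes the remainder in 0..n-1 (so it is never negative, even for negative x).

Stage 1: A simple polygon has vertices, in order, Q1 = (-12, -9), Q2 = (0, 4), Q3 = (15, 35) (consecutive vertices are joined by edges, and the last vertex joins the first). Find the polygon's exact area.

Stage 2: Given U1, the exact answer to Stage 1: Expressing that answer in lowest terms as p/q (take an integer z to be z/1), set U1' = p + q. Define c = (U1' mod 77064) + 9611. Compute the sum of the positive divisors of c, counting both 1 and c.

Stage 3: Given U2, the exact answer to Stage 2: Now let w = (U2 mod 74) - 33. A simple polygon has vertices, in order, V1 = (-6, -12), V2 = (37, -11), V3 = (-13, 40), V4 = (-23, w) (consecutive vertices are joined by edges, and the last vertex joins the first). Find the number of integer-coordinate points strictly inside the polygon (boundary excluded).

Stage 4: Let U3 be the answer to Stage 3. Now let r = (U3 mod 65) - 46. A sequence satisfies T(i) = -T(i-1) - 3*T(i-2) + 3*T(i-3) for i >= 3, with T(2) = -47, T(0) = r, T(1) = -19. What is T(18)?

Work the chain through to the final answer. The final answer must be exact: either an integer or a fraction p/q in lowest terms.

-2059463

Stage 1: cross terms: (-12*4 - 0*-9)=-48, (0*35 - 15*4)=-60, (15*-9 - -12*35)=285; twice the area = |177| = 177; area = 177/2; answer 177/2
Stage 2: U1 = 177/2; threaded value p + q = 179; c = 9790; 9790 = 2 * 5 * 11 * 89; sigma = (1 + 2) * (1 + 5) * (1 + 11) * (1 + 89) = 3 * 6 * 12 * 90 = 19440; answer 19440
Stage 3: U2 = 19440; w = 19; cross terms: (-6*-11 - 37*-12)=510, (37*40 - -13*-11)=1337, (-13*19 - -23*40)=673, (-23*-12 - -6*19)=390; twice the area = |2910| = 2910; area = 1455; boundary points = 1 + 1 + 1 + 1 = 4; strictly interior points = area - boundary/2 + 1 = 1454; answer 1454
Stage 4: U3 = 1454; r = -22; T(3) = -1*(-47) - 3*(-19) + 3*(-22) = 38; iterating: T(3)=38, T(4)=46, T(5)=-301, T(6)=277, T(7)=764, T(8)=-2498, T(9)=1037, T(10)=8749, T(11)=-19354, T(12)=-3782, T(13)=88091, T(14)=-134807, T(15)=-140812, T(16)=809506, T(17)=-791491, T(18)=-2059463; answer -2059463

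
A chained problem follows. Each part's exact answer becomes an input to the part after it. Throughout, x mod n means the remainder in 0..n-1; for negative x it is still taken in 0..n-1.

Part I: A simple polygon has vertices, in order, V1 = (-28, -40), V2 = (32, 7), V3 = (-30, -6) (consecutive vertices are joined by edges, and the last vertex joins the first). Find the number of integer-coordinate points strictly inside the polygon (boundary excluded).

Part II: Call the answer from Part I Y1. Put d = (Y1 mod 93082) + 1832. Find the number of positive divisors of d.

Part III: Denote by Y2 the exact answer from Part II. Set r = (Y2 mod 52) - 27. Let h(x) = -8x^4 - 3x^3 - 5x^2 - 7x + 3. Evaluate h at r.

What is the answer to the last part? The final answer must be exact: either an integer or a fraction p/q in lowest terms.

Part I: cross terms: (-28*7 - 32*-40)=1084, (32*-6 - -30*7)=18, (-30*-40 - -28*-6)=1032; twice the area = |2134| = 2134; area = 1067; boundary points = 1 + 1 + 2 = 4; strictly interior points = area - boundary/2 + 1 = 1066; answer 1066
Part II: Y1 = 1066; d = 2898; 2898 = 2 * 3^2 * 7 * 23; number of divisors = (1+1) * (2+1) * (1+1) * (1+1) = 24; answer 24
Part III: Y2 = 24; r = -3; -8*(-3)^4 - 3*(-3)^3 - 5*(-3)^2 - 7*(-3)^1 + 3 = (-648) + (81) + (-45) + (21) + (3) = -588; answer -588

-588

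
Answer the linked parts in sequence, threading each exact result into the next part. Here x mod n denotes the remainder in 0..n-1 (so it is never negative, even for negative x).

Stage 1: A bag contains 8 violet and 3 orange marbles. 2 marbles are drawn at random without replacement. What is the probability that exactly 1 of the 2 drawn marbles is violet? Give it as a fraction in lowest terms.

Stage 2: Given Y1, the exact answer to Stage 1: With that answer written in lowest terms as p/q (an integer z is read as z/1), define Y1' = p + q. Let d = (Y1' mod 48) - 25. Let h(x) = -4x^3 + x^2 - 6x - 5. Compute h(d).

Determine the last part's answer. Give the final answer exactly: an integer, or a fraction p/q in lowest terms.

-869

Stage 1: total draws C(11,2) = 55; favorable C(8,1)*C(3,1) = 24; P = 24/55; answer 24/55
Stage 2: Y1 = 24/55; threaded value p + q = 79; d = 6; -4*(6)^3 + 1*(6)^2 - 6*(6)^1 - 5 = (-864) + (36) + (-36) + (-5) = -869; answer -869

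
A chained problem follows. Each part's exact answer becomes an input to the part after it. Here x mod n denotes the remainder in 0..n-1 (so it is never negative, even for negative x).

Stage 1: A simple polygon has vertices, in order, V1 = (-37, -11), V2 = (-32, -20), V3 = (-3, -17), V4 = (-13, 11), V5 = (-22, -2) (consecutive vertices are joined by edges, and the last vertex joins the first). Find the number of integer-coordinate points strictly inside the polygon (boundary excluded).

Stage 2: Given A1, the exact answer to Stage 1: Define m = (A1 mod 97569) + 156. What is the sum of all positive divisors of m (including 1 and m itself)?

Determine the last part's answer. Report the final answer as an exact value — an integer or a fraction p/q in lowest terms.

1620

Stage 1: cross terms: (-37*-20 - -32*-11)=388, (-32*-17 - -3*-20)=484, (-3*11 - -13*-17)=-254, (-13*-2 - -22*11)=268, (-22*-11 - -37*-2)=168; twice the area = |1054| = 1054; area = 527; boundary points = 1 + 1 + 2 + 1 + 3 = 8; strictly interior points = area - boundary/2 + 1 = 524; answer 524
Stage 2: A1 = 524; m = 680; 680 = 2^3 * 5 * 17; sigma = (1 + 2 + 4 + 8) * (1 + 5) * (1 + 17) = 15 * 6 * 18 = 1620; answer 1620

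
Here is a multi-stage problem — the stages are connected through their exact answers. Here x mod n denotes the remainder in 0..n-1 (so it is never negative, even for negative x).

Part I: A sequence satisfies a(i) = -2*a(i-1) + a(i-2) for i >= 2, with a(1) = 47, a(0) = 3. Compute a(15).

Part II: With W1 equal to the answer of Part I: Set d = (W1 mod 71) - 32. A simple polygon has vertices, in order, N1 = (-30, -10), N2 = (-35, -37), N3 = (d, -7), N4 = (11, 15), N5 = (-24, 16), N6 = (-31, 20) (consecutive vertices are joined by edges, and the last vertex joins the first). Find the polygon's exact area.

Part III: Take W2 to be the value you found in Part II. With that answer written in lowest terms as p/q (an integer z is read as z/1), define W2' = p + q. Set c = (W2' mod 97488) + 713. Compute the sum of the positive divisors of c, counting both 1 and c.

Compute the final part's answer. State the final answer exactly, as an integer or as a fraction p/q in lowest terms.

Part I: a(2) = -2*(47) + 1*(3) = -91; iterating: a(2)=-91, a(3)=229, a(4)=-549, a(5)=1327, a(6)=-3203, a(7)=7733, a(8)=-18669, a(9)=45071, a(10)=-108811, a(11)=262693, a(12)=-634197, a(13)=1531087, a(14)=-3696371, a(15)=8923829; answer 8923829
Part II: W1 = 8923829; d = 20; cross terms: (-30*-37 - -35*-10)=760, (-35*-7 - 20*-37)=985, (20*15 - 11*-7)=377, (11*16 - -24*15)=536, (-24*20 - -31*16)=16, (-31*-10 - -30*20)=910; twice the area = |3584| = 3584; area = 1792; answer 1792
Part III: W2 = 1792; threaded value p + q = 1793; c = 2506; 2506 = 2 * 7 * 179; sigma = (1 + 2) * (1 + 7) * (1 + 179) = 3 * 8 * 180 = 4320; answer 4320

4320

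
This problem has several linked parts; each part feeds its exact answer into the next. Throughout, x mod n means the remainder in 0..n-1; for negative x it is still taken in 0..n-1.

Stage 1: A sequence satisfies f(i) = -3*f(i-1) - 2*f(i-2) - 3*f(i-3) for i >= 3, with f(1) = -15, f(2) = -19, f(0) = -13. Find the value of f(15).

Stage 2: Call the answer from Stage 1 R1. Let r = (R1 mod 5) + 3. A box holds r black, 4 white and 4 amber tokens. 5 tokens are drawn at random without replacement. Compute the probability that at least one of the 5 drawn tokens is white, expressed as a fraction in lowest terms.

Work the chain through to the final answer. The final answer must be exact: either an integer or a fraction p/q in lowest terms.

21/22

Stage 1: f(3) = -3*(-19) - 2*(-15) - 3*(-13) = 126; iterating: f(3)=126, f(4)=-295, f(5)=690, f(6)=-1858, f(7)=5079, f(8)=-13591, f(9)=36189, f(10)=-96622, f(11)=258261, f(12)=-690106, f(13)=1843662, f(14)=-4925557, f(15)=13159665; answer 13159665
Stage 2: R1 = 13159665; r = 3; total draws C(11,5) = 462; complement C(7,5) = 21; favorable 462 - 21 = 441; P = 21/22; answer 21/22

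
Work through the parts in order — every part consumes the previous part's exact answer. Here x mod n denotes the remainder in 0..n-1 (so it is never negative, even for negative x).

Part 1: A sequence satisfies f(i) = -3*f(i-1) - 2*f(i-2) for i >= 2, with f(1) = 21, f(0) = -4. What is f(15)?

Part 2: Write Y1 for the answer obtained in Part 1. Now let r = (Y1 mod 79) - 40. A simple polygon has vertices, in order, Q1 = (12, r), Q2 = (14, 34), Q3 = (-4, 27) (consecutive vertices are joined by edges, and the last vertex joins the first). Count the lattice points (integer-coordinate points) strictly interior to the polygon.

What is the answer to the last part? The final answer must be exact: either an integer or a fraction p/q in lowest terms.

532

Part 1: f(2) = -3*(21) - 2*(-4) = -55; iterating: f(2)=-55, f(3)=123, f(4)=-259, f(5)=531, f(6)=-1075, f(7)=2163, f(8)=-4339, f(9)=8691, f(10)=-17395, f(11)=34803, f(12)=-69619, f(13)=139251, f(14)=-278515, f(15)=557043; answer 557043
Part 2: Y1 = 557043; r = -26; cross terms: (12*34 - 14*-26)=772, (14*27 - -4*34)=514, (-4*-26 - 12*27)=-220; twice the area = |1066| = 1066; area = 533; boundary points = 2 + 1 + 1 = 4; strictly interior points = area - boundary/2 + 1 = 532; answer 532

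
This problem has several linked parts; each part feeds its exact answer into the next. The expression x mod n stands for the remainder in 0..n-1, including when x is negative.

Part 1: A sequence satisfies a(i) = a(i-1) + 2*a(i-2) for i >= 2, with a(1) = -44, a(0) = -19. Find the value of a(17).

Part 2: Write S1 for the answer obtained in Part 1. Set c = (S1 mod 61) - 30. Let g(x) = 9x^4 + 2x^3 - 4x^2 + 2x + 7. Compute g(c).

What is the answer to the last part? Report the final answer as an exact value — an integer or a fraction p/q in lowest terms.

Part 1: a(2) = 1*(-44) + 2*(-19) = -82; iterating: a(2)=-82, a(3)=-170, a(4)=-334, a(5)=-674, a(6)=-1342, a(7)=-2690, a(8)=-5374, a(9)=-10754, a(10)=-21502, a(11)=-43010, a(12)=-86014, a(13)=-172034, a(14)=-344062, a(15)=-688130, a(16)=-1376254, a(17)=-2752514; answer -2752514
Part 2: S1 = -2752514; c = 20; 9*(20)^4 + 2*(20)^3 - 4*(20)^2 + 2*(20)^1 + 7 = (1440000) + (16000) + (-1600) + (40) + (7) = 1454447; answer 1454447

1454447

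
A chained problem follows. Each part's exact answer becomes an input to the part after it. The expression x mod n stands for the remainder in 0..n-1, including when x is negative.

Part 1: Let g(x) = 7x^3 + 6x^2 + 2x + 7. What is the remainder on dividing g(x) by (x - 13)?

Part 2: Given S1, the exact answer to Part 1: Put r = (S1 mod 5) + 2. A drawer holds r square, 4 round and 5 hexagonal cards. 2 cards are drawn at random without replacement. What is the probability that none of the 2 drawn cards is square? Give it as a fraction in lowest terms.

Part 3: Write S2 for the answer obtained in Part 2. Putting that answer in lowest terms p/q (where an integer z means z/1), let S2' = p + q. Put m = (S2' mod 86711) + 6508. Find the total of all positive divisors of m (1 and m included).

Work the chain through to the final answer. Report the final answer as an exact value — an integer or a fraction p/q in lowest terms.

12090

Part 1: remainder = value at the root: 7*(13)^3 + 6*(13)^2 + 2*(13)^1 + 7 = (15379) + (1014) + (26) + (7) = 16426; answer 16426
Part 2: S1 = 16426; r = 3; total draws C(12,2) = 66; favorable C(9,2) = 36; P = 6/11; answer 6/11
Part 3: S2 = 6/11; threaded value p + q = 17; m = 6525; 6525 = 3^2 * 5^2 * 29; sigma = (1 + 3 + 9) * (1 + 5 + 25) * (1 + 29) = 13 * 31 * 30 = 12090; answer 12090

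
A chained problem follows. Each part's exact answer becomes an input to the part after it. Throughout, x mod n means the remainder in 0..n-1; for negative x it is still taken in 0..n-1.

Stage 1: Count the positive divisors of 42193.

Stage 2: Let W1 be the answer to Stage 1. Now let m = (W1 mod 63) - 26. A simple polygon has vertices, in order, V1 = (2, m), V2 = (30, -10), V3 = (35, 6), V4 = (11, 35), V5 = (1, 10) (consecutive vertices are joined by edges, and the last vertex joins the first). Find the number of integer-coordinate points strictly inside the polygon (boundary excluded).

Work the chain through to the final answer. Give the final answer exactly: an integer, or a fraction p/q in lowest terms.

1200

Stage 1: 42193 is prime, so its only divisors are 1 and 42193; count = 2; answer 2
Stage 2: W1 = 2; m = -24; cross terms: (2*-10 - 30*-24)=700, (30*6 - 35*-10)=530, (35*35 - 11*6)=1159, (11*10 - 1*35)=75, (1*-24 - 2*10)=-44; twice the area = |2420| = 2420; area = 1210; boundary points = 14 + 1 + 1 + 5 + 1 = 22; strictly interior points = area - boundary/2 + 1 = 1200; answer 1200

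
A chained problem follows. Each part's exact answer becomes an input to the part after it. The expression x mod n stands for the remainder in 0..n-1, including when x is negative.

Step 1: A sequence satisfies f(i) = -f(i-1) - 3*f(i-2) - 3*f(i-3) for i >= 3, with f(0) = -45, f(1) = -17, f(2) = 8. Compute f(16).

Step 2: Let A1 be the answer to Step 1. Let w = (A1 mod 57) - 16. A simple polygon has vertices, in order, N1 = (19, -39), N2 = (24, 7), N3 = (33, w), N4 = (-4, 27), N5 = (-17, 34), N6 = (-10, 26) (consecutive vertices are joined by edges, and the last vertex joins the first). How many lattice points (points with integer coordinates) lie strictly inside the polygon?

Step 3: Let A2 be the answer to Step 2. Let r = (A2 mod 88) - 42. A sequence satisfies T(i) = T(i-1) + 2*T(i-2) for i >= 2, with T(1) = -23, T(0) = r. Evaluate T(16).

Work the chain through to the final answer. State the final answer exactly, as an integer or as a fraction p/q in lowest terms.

-240283

Step 1: f(3) = -1*(8) - 3*(-17) - 3*(-45) = 178; iterating: f(3)=178, f(4)=-151, f(5)=-407, f(6)=326, f(7)=1348, f(8)=-1105, f(9)=-3917, f(10)=3188, f(11)=11878, f(12)=-9691, f(13)=-35507, f(14)=28946, f(15)=106648, f(16)=-86965; answer -86965
Step 2: A1 = -86965; w = 1; cross terms: (19*7 - 24*-39)=1069, (24*1 - 33*7)=-207, (33*27 - -4*1)=895, (-4*34 - -17*27)=323, (-17*26 - -10*34)=-102, (-10*-39 - 19*26)=-104; twice the area = |1874| = 1874; area = 937; boundary points = 1 + 3 + 1 + 1 + 1 + 1 = 8; strictly interior points = area - boundary/2 + 1 = 934; answer 934
Step 3: A2 = 934; r = 12; T(2) = 1*(-23) + 2*(12) = 1; iterating: T(2)=1, T(3)=-45, T(4)=-43, T(5)=-133, T(6)=-219, T(7)=-485, T(8)=-923, T(9)=-1893, T(10)=-3739, T(11)=-7525, T(12)=-15003, T(13)=-30053, T(14)=-60059, T(15)=-120165, T(16)=-240283; answer -240283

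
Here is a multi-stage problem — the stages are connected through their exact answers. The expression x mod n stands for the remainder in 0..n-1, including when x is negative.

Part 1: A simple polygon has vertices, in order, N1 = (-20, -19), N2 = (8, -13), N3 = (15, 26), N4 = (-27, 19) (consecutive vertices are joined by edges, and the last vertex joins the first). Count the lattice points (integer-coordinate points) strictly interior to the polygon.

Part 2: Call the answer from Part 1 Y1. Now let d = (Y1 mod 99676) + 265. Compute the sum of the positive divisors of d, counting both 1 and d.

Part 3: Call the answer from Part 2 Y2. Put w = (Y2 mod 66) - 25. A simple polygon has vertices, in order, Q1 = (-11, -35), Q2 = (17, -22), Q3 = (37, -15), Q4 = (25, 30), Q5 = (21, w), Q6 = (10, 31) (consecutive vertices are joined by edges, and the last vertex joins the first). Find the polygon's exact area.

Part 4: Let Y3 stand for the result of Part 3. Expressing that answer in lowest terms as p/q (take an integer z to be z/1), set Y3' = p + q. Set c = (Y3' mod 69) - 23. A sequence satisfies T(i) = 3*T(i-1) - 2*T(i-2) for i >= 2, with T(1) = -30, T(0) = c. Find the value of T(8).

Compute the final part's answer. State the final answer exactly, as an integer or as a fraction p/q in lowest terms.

Part 1: cross terms: (-20*-13 - 8*-19)=412, (8*26 - 15*-13)=403, (15*19 - -27*26)=987, (-27*-19 - -20*19)=893; twice the area = |2695| = 2695; area = 2695/2; boundary points = 2 + 1 + 7 + 1 = 11; strictly interior points = area - boundary/2 + 1 = 1343; answer 1343
Part 2: Y1 = 1343; d = 1608; 1608 = 2^3 * 3 * 67; sigma = (1 + 2 + 4 + 8) * (1 + 3) * (1 + 67) = 15 * 4 * 68 = 4080; answer 4080
Part 3: Y2 = 4080; w = 29; cross terms: (-11*-22 - 17*-35)=837, (17*-15 - 37*-22)=559, (37*30 - 25*-15)=1485, (25*29 - 21*30)=95, (21*31 - 10*29)=361, (10*-35 - -11*31)=-9; twice the area = |3328| = 3328; area = 1664; answer 1664
Part 4: Y3 = 1664; threaded value p + q = 1665; c = -14; T(2) = 3*(-30) - 2*(-14) = -62; iterating: T(2)=-62, T(3)=-126, T(4)=-254, T(5)=-510, T(6)=-1022, T(7)=-2046, T(8)=-4094; answer -4094

-4094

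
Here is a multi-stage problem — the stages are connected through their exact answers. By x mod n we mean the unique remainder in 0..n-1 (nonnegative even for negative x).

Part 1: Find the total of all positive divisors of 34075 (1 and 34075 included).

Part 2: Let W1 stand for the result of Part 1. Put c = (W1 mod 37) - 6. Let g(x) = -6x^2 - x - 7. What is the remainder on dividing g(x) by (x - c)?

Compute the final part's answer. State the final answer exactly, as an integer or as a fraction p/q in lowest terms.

Part 1: 34075 = 5^2 * 29 * 47; sigma = (1 + 5 + 25) * (1 + 29) * (1 + 47) = 31 * 30 * 48 = 44640; answer 44640
Part 2: W1 = 44640; c = 12; remainder = value at the root: -6*(12)^2 - 1*(12)^1 - 7 = (-864) + (-12) + (-7) = -883; answer -883

-883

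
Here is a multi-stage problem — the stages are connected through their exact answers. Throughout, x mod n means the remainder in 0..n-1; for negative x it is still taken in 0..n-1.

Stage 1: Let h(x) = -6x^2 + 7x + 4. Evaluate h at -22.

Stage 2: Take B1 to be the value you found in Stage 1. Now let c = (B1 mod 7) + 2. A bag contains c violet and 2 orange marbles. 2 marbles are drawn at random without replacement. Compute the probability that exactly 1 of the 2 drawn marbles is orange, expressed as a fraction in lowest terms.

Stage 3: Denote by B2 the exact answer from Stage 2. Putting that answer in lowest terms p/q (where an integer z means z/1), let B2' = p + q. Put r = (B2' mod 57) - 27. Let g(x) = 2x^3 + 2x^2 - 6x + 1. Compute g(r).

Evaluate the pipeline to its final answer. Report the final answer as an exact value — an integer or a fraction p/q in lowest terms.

5

Stage 1: -6*(-22)^2 + 7*(-22)^1 + 4 = (-2904) + (-154) + (4) = -3054; answer -3054
Stage 2: B1 = -3054; c = 7; total draws C(9,2) = 36; favorable C(2,1)*C(7,1) = 14; P = 7/18; answer 7/18
Stage 3: B2 = 7/18; threaded value p + q = 25; r = -2; 2*(-2)^3 + 2*(-2)^2 - 6*(-2)^1 + 1 = (-16) + (8) + (12) + (1) = 5; answer 5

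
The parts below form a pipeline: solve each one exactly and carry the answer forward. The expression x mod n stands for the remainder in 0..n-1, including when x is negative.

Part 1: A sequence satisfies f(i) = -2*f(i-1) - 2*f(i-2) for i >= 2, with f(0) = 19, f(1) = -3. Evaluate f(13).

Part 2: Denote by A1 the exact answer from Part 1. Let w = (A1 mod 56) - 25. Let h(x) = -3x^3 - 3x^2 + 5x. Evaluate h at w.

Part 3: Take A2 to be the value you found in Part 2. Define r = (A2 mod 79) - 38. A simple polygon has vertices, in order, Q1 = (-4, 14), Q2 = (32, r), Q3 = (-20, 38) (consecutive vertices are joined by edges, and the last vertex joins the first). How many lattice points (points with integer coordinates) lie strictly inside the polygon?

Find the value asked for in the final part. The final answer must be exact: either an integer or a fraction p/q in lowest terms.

603

Part 1: f(2) = -2*(-3) - 2*(19) = -32; iterating: f(2)=-32, f(3)=70, f(4)=-76, f(5)=12, f(6)=128, f(7)=-280, f(8)=304, f(9)=-48, f(10)=-512, f(11)=1120, f(12)=-1216, f(13)=192; answer 192
Part 2: A1 = 192; w = -1; -3*(-1)^3 - 3*(-1)^2 + 5*(-1)^1 = (3) + (-3) + (-5) = -5; answer -5
Part 3: A2 = -5; r = 36; cross terms: (-4*36 - 32*14)=-592, (32*38 - -20*36)=1936, (-20*14 - -4*38)=-128; twice the area = |1216| = 1216; area = 608; boundary points = 2 + 2 + 8 = 12; strictly interior points = area - boundary/2 + 1 = 603; answer 603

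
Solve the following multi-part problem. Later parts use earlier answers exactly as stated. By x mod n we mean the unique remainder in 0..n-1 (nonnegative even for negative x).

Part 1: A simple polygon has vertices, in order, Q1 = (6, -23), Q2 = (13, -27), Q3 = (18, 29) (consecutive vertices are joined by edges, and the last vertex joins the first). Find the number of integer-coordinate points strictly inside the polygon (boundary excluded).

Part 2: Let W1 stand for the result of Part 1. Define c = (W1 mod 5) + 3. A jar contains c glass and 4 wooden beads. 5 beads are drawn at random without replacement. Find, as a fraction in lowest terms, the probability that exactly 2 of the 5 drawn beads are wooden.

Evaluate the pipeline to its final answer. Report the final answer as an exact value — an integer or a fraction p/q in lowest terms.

Part 1: cross terms: (6*-27 - 13*-23)=137, (13*29 - 18*-27)=863, (18*-23 - 6*29)=-588; twice the area = |412| = 412; area = 206; boundary points = 1 + 1 + 4 = 6; strictly interior points = area - boundary/2 + 1 = 204; answer 204
Part 2: W1 = 204; c = 7; total draws C(11,5) = 462; favorable C(4,2)*C(7,3) = 210; P = 5/11; answer 5/11

5/11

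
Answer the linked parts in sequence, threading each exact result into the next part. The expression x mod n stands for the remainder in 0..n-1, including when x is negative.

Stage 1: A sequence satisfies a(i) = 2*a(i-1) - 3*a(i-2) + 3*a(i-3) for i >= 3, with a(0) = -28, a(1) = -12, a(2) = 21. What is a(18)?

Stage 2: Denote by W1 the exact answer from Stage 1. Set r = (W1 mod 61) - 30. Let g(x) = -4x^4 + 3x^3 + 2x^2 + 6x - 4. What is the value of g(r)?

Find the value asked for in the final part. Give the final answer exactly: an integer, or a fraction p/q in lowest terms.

-409

Stage 1: a(3) = 2*(21) - 3*(-12) + 3*(-28) = -6; iterating: a(3)=-6, a(4)=-111, a(5)=-141, a(6)=33, a(7)=156, a(8)=-210, a(9)=-789, a(10)=-480, a(11)=777, a(12)=627, a(13)=-2517, a(14)=-4584, a(15)=264, a(16)=6729, a(17)=-1086, a(18)=-21567; answer -21567
Stage 2: W1 = -21567; r = -3; -4*(-3)^4 + 3*(-3)^3 + 2*(-3)^2 + 6*(-3)^1 - 4 = (-324) + (-81) + (18) + (-18) + (-4) = -409; answer -409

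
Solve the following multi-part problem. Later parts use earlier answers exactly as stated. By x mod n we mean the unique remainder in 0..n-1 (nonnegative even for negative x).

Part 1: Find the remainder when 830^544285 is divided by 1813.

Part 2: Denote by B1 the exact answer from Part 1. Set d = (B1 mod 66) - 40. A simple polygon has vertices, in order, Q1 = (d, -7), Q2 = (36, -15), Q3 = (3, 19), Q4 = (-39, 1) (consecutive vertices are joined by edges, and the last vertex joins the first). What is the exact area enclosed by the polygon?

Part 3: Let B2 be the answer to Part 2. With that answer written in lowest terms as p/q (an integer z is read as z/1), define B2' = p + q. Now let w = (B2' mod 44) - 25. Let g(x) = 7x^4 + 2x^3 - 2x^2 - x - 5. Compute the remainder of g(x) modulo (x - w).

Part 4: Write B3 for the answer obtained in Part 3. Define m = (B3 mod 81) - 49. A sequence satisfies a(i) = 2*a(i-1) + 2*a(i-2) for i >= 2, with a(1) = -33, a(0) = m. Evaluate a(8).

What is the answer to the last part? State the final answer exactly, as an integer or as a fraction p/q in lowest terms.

-13168

Part 1: squarings mod 1813: 830^1=830, 830^2=1773, 830^4=1600, 830^8=44, 830^16=123, 830^32=625, 830^64=830, 830^128=1773, 830^256=1600, 830^512=44, 830^1024=123, 830^2048=625, 830^4096=830, 830^8192=1773, 830^16384=1600, 830^32768=44, 830^65536=123, 830^131072=625, 830^262144=830, 830^524288=1773; 830^544285 = 830^1 * 830^4 * 830^8 * 830^16 * 830^512 * 830^1024 * 830^2048 * 830^16384 * 830^524288 = 312 (mod 1813); answer 312
Part 2: B1 = 312; d = 8; cross terms: (8*-15 - 36*-7)=132, (36*19 - 3*-15)=729, (3*1 - -39*19)=744, (-39*-7 - 8*1)=265; twice the area = |1870| = 1870; area = 935; answer 935
Part 3: B2 = 935; threaded value p + q = 936; w = -13; remainder = value at the root: 7*(-13)^4 + 2*(-13)^3 - 2*(-13)^2 - 1*(-13)^1 - 5 = (199927) + (-4394) + (-338) + (13) + (-5) = 195203; answer 195203
Part 4: B3 = 195203; m = 25; a(2) = 2*(-33) + 2*(25) = -16; iterating: a(2)=-16, a(3)=-98, a(4)=-228, a(5)=-652, a(6)=-1760, a(7)=-4824, a(8)=-13168; answer -13168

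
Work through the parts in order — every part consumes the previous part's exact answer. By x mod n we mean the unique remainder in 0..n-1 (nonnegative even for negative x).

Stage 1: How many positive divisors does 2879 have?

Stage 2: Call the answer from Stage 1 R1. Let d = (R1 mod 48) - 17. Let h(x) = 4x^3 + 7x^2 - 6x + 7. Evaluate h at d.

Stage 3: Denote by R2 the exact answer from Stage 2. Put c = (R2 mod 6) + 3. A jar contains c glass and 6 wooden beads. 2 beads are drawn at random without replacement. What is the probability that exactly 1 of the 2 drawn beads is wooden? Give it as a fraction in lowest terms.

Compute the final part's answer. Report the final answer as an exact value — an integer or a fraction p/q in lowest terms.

7/13

Stage 1: 2879 is prime, so its only divisors are 1 and 2879; count = 2; answer 2
Stage 2: R1 = 2; d = -15; 4*(-15)^3 + 7*(-15)^2 - 6*(-15)^1 + 7 = (-13500) + (1575) + (90) + (7) = -11828; answer -11828
Stage 3: R2 = -11828; c = 7; total draws C(13,2) = 78; favorable C(6,1)*C(7,1) = 42; P = 7/13; answer 7/13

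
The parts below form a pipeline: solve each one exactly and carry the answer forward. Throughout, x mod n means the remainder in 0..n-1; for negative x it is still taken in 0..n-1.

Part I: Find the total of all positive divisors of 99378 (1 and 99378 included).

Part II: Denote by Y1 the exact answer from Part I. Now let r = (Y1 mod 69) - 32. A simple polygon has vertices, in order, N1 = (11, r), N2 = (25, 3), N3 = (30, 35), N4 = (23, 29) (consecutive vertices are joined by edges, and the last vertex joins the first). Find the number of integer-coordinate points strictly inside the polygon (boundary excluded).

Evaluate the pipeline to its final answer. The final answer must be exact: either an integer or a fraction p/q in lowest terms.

302

Part I: 99378 = 2 * 3^2 * 5521; sigma = (1 + 2) * (1 + 3 + 9) * (1 + 5521) = 3 * 13 * 5522 = 215358; answer 215358
Part II: Y1 = 215358; r = -23; cross terms: (11*3 - 25*-23)=608, (25*35 - 30*3)=785, (30*29 - 23*35)=65, (23*-23 - 11*29)=-848; twice the area = |610| = 610; area = 305; boundary points = 2 + 1 + 1 + 4 = 8; strictly interior points = area - boundary/2 + 1 = 302; answer 302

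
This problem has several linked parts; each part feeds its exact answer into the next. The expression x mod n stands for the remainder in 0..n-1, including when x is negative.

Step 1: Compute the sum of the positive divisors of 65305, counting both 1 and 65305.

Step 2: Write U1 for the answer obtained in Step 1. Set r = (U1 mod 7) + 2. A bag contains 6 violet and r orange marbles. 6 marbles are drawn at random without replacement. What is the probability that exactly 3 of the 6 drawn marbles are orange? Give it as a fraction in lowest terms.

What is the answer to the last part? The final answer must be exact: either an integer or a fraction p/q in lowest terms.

Step 1: 65305 = 5 * 37 * 353; sigma = (1 + 5) * (1 + 37) * (1 + 353) = 6 * 38 * 354 = 80712; answer 80712
Step 2: U1 = 80712; r = 4; total draws C(10,6) = 210; favorable C(4,3)*C(6,3) = 80; P = 8/21; answer 8/21

8/21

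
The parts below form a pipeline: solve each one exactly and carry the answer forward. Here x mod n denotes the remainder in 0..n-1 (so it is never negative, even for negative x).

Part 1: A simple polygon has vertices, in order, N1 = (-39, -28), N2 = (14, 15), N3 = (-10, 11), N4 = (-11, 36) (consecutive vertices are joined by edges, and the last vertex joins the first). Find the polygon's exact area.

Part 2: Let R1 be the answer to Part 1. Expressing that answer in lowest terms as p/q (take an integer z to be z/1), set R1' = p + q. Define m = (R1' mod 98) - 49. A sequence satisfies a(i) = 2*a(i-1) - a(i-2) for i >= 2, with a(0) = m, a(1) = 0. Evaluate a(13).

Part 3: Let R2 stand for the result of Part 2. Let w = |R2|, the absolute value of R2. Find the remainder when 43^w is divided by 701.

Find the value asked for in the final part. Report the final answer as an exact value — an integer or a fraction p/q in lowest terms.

Part 1: cross terms: (-39*15 - 14*-28)=-193, (14*11 - -10*15)=304, (-10*36 - -11*11)=-239, (-11*-28 - -39*36)=1712; twice the area = |1584| = 1584; area = 792; answer 792
Part 2: R1 = 792; threaded value p + q = 793; m = -40; a(2) = 2*(0) - 1*(-40) = 40; iterating: a(2)=40, a(3)=80, a(4)=120, a(5)=160, a(6)=200, a(7)=240, a(8)=280, a(9)=320, a(10)=360, a(11)=400, a(12)=440, a(13)=480; answer 480
Part 3: R2 = 480; w = 480; squarings mod 701: 43^1=43, 43^2=447, 43^4=24, 43^8=576, 43^16=203, 43^32=551, 43^64=68, 43^128=418, 43^256=175; 43^480 = 43^32 * 43^64 * 43^128 * 43^256 = 380 (mod 701); answer 380

380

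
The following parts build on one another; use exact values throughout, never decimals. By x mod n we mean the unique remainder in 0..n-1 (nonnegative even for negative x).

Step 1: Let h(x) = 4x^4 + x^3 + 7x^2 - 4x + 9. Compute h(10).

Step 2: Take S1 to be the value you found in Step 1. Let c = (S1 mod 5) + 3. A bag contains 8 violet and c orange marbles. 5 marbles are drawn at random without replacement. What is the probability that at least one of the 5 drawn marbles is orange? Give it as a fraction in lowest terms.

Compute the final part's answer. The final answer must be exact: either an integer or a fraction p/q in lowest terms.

Step 1: 4*(10)^4 + 1*(10)^3 + 7*(10)^2 - 4*(10)^1 + 9 = (40000) + (1000) + (700) + (-40) + (9) = 41669; answer 41669
Step 2: S1 = 41669; c = 7; total draws C(15,5) = 3003; complement C(8,5) = 56; favorable 3003 - 56 = 2947; P = 421/429; answer 421/429

421/429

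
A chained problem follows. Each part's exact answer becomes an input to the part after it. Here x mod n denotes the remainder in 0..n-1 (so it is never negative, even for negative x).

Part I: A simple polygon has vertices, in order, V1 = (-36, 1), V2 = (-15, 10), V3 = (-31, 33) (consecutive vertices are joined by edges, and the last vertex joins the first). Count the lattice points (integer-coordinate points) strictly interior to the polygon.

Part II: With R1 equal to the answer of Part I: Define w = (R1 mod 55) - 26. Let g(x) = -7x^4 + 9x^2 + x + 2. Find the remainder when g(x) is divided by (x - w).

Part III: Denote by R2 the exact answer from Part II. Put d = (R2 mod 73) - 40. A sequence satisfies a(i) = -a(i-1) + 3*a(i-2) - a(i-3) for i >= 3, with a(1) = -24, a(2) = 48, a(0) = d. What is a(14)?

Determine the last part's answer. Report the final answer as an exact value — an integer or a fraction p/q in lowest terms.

Part I: cross terms: (-36*10 - -15*1)=-345, (-15*33 - -31*10)=-185, (-31*1 - -36*33)=1157; twice the area = |627| = 627; area = 627/2; boundary points = 3 + 1 + 1 = 5; strictly interior points = area - boundary/2 + 1 = 312; answer 312
Part II: R1 = 312; w = 11; remainder = value at the root: -7*(11)^4 + 9*(11)^2 + 1*(11)^1 + 2 = (-102487) + (1089) + (11) + (2) = -101385; answer -101385
Part III: R2 = -101385; d = -28; a(3) = -1*(48) + 3*(-24) - 1*(-28) = -92; iterating: a(3)=-92, a(4)=260, a(5)=-584, a(6)=1456, a(7)=-3468, a(8)=8420, a(9)=-20280, a(10)=49008, a(11)=-118268, a(12)=285572, a(13)=-689384, a(14)=1664368; answer 1664368

1664368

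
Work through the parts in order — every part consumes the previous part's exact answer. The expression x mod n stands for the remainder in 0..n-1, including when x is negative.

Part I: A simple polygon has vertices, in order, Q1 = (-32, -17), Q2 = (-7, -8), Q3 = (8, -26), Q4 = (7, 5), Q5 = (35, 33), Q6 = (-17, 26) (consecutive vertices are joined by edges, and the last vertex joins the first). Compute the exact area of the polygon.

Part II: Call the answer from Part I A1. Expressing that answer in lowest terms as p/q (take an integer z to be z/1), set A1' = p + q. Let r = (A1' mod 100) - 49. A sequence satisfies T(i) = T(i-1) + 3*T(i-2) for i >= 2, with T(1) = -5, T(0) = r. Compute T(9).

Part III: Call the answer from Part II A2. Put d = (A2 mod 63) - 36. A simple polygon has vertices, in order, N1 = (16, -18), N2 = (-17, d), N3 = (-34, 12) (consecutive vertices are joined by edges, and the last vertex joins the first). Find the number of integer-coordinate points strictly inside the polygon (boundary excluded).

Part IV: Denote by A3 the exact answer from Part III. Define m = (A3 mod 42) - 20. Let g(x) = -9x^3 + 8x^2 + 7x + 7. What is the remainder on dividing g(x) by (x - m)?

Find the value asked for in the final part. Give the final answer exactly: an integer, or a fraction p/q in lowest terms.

-79667

Part I: cross terms: (-32*-8 - -7*-17)=137, (-7*-26 - 8*-8)=246, (8*5 - 7*-26)=222, (7*33 - 35*5)=56, (35*26 - -17*33)=1471, (-17*-17 - -32*26)=1121; twice the area = |3253| = 3253; area = 3253/2; answer 3253/2
Part II: A1 = 3253/2; threaded value p + q = 3255; r = 6; T(2) = 1*(-5) + 3*(6) = 13; iterating: T(2)=13, T(3)=-2, T(4)=37, T(5)=31, T(6)=142, T(7)=235, T(8)=661, T(9)=1366; answer 1366
Part III: A2 = 1366; d = 7; cross terms: (16*7 - -17*-18)=-194, (-17*12 - -34*7)=34, (-34*-18 - 16*12)=420; twice the area = |260| = 260; area = 130; boundary points = 1 + 1 + 10 = 12; strictly interior points = area - boundary/2 + 1 = 125; answer 125
Part IV: A3 = 125; m = 21; remainder = value at the root: -9*(21)^3 + 8*(21)^2 + 7*(21)^1 + 7 = (-83349) + (3528) + (147) + (7) = -79667; answer -79667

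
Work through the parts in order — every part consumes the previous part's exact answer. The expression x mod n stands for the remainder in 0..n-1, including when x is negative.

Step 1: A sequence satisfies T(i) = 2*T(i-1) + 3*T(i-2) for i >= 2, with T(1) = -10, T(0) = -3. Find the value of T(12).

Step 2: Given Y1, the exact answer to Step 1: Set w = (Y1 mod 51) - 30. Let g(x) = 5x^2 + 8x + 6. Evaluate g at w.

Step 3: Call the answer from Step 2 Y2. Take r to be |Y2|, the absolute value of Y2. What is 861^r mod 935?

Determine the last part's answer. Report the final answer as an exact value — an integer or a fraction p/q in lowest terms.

Step 1: T(2) = 2*(-10) + 3*(-3) = -29; iterating: T(2)=-29, T(3)=-88, T(4)=-263, T(5)=-790, T(6)=-2369, T(7)=-7108, T(8)=-21323, T(9)=-63970, T(10)=-191909, T(11)=-575728, T(12)=-1727183; answer -1727183
Step 2: Y1 = -1727183; w = 4; 5*(4)^2 + 8*(4)^1 + 6 = (80) + (32) + (6) = 118; answer 118
Step 3: Y2 = 118; r = 118; squarings mod 935: 861^1=861, 861^2=801, 861^4=191, 861^8=16, 861^16=256, 861^32=86, 861^64=851; 861^118 = 861^2 * 861^4 * 861^16 * 861^32 * 861^64 = 841 (mod 935); answer 841

841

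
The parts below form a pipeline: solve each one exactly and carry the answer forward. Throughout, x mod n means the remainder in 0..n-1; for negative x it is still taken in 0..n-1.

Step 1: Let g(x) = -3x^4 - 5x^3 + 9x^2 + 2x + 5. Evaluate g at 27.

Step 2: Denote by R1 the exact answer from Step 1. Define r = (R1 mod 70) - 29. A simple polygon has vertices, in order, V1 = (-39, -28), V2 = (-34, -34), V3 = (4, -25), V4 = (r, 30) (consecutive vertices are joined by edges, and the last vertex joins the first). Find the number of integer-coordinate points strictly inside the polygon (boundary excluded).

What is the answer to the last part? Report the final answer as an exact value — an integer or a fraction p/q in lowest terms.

Step 1: -3*(27)^4 - 5*(27)^3 + 9*(27)^2 + 2*(27)^1 + 5 = (-1594323) + (-98415) + (6561) + (54) + (5) = -1686118; answer -1686118
Step 2: R1 = -1686118; r = 13; cross terms: (-39*-34 - -34*-28)=374, (-34*-25 - 4*-34)=986, (4*30 - 13*-25)=445, (13*-28 - -39*30)=806; twice the area = |2611| = 2611; area = 2611/2; boundary points = 1 + 1 + 1 + 2 = 5; strictly interior points = area - boundary/2 + 1 = 1304; answer 1304

1304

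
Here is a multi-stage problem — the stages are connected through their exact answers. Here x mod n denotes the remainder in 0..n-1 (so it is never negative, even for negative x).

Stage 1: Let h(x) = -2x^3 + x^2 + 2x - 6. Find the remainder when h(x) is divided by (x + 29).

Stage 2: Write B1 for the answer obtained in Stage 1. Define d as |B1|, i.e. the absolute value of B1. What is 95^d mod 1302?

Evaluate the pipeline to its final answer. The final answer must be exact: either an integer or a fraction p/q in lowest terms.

Stage 1: remainder = value at the root: -2*(-29)^3 + 1*(-29)^2 + 2*(-29)^1 - 6 = (48778) + (841) + (-58) + (-6) = 49555; answer 49555
Stage 2: B1 = 49555; d = 49555; squarings mod 1302: 95^1=95, 95^2=1213, 95^4=109, 95^8=163, 95^16=529, 95^32=1213, 95^64=109, 95^128=163, 95^256=529, 95^512=1213, 95^1024=109, 95^2048=163, 95^4096=529, 95^8192=1213, 95^16384=109, 95^32768=163; 95^49555 = 95^1 * 95^2 * 95^16 * 95^128 * 95^256 * 95^16384 * 95^32768 = 683 (mod 1302); answer 683

683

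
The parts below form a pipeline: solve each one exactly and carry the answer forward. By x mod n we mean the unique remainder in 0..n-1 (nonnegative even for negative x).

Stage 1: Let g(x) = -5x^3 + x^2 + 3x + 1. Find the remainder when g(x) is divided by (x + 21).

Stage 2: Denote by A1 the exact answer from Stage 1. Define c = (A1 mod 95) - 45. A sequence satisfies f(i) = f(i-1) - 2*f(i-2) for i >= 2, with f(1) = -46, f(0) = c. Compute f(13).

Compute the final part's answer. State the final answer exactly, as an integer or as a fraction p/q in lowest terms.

586

Stage 1: remainder = value at the root: -5*(-21)^3 + 1*(-21)^2 + 3*(-21)^1 + 1 = (46305) + (441) + (-63) + (1) = 46684; answer 46684
Stage 2: A1 = 46684; c = -6; f(2) = 1*(-46) - 2*(-6) = -34; iterating: f(2)=-34, f(3)=58, f(4)=126, f(5)=10, f(6)=-242, f(7)=-262, f(8)=222, f(9)=746, f(10)=302, f(11)=-1190, f(12)=-1794, f(13)=586; answer 586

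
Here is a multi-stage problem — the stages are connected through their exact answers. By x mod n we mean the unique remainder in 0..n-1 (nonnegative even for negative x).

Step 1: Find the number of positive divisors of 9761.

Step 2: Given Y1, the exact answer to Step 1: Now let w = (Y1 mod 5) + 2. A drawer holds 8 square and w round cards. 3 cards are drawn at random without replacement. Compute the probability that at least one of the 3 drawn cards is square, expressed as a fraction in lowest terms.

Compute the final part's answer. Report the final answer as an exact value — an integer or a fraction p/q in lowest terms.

Step 1: 9761 = 43 * 227; number of divisors = (1+1) * (1+1) = 4; answer 4
Step 2: Y1 = 4; w = 6; total draws C(14,3) = 364; complement C(6,3) = 20; favorable 364 - 20 = 344; P = 86/91; answer 86/91

86/91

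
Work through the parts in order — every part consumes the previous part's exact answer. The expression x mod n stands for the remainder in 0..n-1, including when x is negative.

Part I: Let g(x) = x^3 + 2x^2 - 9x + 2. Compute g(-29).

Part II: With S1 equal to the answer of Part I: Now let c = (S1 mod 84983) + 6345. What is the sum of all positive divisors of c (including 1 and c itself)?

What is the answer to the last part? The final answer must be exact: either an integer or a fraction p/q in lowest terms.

127764

Part I: 1*(-29)^3 + 2*(-29)^2 - 9*(-29)^1 + 2 = (-24389) + (1682) + (261) + (2) = -22444; answer -22444
Part II: S1 = -22444; c = 68884; 68884 = 2^2 * 17 * 1013; sigma = (1 + 2 + 4) * (1 + 17) * (1 + 1013) = 7 * 18 * 1014 = 127764; answer 127764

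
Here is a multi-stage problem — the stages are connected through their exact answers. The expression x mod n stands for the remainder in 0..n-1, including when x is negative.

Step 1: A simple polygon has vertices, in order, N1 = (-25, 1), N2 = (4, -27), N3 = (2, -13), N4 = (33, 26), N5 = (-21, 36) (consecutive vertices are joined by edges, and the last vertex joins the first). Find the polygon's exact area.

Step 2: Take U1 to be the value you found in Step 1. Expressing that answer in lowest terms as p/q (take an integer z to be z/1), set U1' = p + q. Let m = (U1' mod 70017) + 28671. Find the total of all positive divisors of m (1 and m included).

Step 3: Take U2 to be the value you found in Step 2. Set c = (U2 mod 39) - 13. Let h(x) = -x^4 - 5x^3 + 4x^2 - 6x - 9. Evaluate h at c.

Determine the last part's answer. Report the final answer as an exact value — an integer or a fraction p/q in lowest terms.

-198529

Step 1: cross terms: (-25*-27 - 4*1)=671, (4*-13 - 2*-27)=2, (2*26 - 33*-13)=481, (33*36 - -21*26)=1734, (-21*1 - -25*36)=879; twice the area = |3767| = 3767; area = 3767/2; answer 3767/2
Step 2: U1 = 3767/2; threaded value p + q = 3769; m = 32440; 32440 = 2^3 * 5 * 811; sigma = (1 + 2 + 4 + 8) * (1 + 5) * (1 + 811) = 15 * 6 * 812 = 73080; answer 73080
Step 3: U2 = 73080; c = 20; -1*(20)^4 - 5*(20)^3 + 4*(20)^2 - 6*(20)^1 - 9 = (-160000) + (-40000) + (1600) + (-120) + (-9) = -198529; answer -198529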